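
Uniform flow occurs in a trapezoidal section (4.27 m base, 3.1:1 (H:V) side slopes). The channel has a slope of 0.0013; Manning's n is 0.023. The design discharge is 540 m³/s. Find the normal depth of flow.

y_n = 6.39 m

Manning's equation rearranged: A R^(2/3) = nQ / (1·√S) = 0.023 × 540 / (√0.0013) = 344.5.
At y = 4.39 m: A R^(2/3) = 140.2 — too small.
At y = 7.16 m: A R^(2/3) = 455.1 — too large.
At y = 6.39 m: A R^(2/3) = 344.6 — close enough.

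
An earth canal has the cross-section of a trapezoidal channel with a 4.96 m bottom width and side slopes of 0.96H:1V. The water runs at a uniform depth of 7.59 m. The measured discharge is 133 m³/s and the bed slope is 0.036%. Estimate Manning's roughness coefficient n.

With bottom width b = 4.96 m and side slope z = 0.96: A = (b + zy)y = (4.96 + 0.96×7.59)×7.59 = 92.95 m²; P = b + 2y√(1+z²) = 4.96 + 2×7.59×1.386 = 26 m.
Hydraulic radius R = A/P = 92.95/26 = 3.575 m.
Rearranging Manning's equation: n = (1/Q) A R^(2/3) S^(1/2) = (1/133) × 92.95 × 3.575^(2/3) × √0.00036 = 0.031.

n = 0.031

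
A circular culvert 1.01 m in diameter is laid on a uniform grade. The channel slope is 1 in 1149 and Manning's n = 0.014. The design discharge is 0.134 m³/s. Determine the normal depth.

Manning's equation rearranged: A R^(2/3) = nQ / (1·√S) = 0.014 × 0.134 / (√0.0008703) = 0.06359.
At y = 0.34 m: A R^(2/3) = 0.07818 — over.
At y = 0.305 m: A R^(2/3) = 0.06348 — matches.

y_n = 0.305 m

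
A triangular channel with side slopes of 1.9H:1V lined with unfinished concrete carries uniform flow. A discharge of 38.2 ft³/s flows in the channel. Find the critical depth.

At critical depth, Q² T / (g A³) = 1, i.e. A³/T = Q²/g = 38.2²/32.2 = 45.32.
At y = 2.18 ft: A³/T = 88.87 — over.
At y = 1.56 ft: A³/T = 16.68 — short.
At y = 1.91 ft: A³/T = 45.88 — ≈ 45.32.

y_c = 1.91 ft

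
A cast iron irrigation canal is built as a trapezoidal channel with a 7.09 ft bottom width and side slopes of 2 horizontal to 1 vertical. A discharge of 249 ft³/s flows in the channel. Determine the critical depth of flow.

At critical depth, Q² T / (g A³) = 1, i.e. A³/T = Q²/g = 249²/32.2 = 1925.
Trying y = 2.91 ft: A³/T = 2831 — high.
Trying y = 1.93 ft: A³/T = 637.3 — low.
Trying y = 2.62 ft: A³/T = 1919 — matches.

y_c = 2.62 ft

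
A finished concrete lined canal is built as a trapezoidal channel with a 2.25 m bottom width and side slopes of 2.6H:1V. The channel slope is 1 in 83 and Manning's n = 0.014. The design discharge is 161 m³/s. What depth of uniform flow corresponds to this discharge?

Manning's equation rearranged: A R^(2/3) = nQ / (1·√S) = 0.014 × 161 / (√0.01205) = 20.53.
Trying y = 1.69 m: A R^(2/3) = 10.95 — too small.
Trying y = 2.23 m: A R^(2/3) = 20.53 — ≈ 20.53.

y_n = 2.23 m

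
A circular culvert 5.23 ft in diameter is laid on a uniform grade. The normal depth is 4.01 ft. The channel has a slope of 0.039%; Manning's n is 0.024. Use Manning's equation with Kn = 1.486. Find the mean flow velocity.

V = 1.66 ft/s

For a circular section of diameter D = 5.23 ft at depth y = 4.01 ft, the central angle is θ = 2 arccos(1 − 2y/D) = 4.267 rad. Then A = (D²/8)(θ − sin θ) = 17.67 ft² and P = Dθ/2 = 11.16 ft.
Hydraulic radius R = A/P = 17.67/11.16 = 1.584 ft.
From Manning's equation, V = (1.486/n) R^(2/3) S^(1/2) = (1.486/0.024) × 1.584^(2/3) × 0.00039^(1/2) = 1.66 ft/s.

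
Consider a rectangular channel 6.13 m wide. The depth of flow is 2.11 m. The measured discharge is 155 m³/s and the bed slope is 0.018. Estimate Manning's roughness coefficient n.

Flow area A = b·y = 6.13 × 2.11 = 12.93 m². Wetted perimeter P = b + 2y = 6.13 + 2×2.11 = 10.35 m.
Hydraulic radius R = A/P = 12.93/10.35 = 1.25 m.
Rearranging Manning's equation: n = (1/Q) A R^(2/3) S^(1/2) = (1/155) × 12.93 × 1.25^(2/3) × √0.018 = 0.013.

n = 0.013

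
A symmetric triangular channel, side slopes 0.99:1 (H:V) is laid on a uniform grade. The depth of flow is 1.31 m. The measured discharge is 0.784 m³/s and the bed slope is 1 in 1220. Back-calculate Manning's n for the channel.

n = 0.037

For a triangular section with side slope z = 0.99: A = zy² = 0.99×1.31² = 1.699 m²; P = 2y√(1+z²) = 2×1.31×1.407 = 3.687 m.
Hydraulic radius R = A/P = 1.699/3.687 = 0.4608 m.
Rearranging Manning's equation: n = (1/Q) A R^(2/3) S^(1/2) = (1/0.784) × 1.699 × 0.4608^(2/3) × √0.0008197 = 0.037.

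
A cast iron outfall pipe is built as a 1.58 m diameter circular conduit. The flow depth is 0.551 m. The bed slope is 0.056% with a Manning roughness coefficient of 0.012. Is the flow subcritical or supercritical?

For a circular section of diameter D = 1.58 m at depth y = 0.551 m, the central angle is θ = 2 arccos(1 − 2y/D) = 2.527 rad. Then A = (D²/8)(θ − sin θ) = 0.6086 m² and P = Dθ/2 = 1.996 m.
Hydraulic radius R = A/P = 0.6086/1.996 = 0.3048 m.
V = (1/n) R^(2/3) √S = (1/0.012) × 0.3048^(2/3) × √0.00056 = 0.8932 m/s. Hydraulic depth D_h = A/T = 0.6086/1.506 = 0.4041 m.
Froude number Fr = V/√(g·D_h) = 0.8932/√(9.81×0.4041) = 0.449, which is less than 1, so the flow is subcritical.

subcritical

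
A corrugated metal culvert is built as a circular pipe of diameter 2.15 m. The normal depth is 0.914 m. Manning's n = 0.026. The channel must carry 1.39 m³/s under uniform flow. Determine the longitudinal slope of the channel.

S = 0.0016

For a circular section of diameter D = 2.15 m at depth y = 0.914 m, the central angle is θ = 2 arccos(1 − 2y/D) = 2.841 rad. Then A = (D²/8)(θ − sin θ) = 1.47 m² and P = Dθ/2 = 3.054 m.
Hydraulic radius R = A/P = 1.47/3.054 = 0.4815 m.
From Manning's equation, S = [nQ / (1 A R^(2/3))]² = [0.026 × 1.39 / (1 × 1.47 × 0.4815^(2/3))]² = 0.0016.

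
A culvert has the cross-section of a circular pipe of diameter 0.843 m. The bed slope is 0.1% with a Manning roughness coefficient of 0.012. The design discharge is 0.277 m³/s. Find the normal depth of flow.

y_n = 0.437 m

Manning's equation rearranged: A R^(2/3) = nQ / (1·√S) = 0.012 × 0.277 / (√0.001) = 0.1051.
Try y = 0.557 m: A R^(2/3) = 0.153 — too large.
Try y = 0.391 m: A R^(2/3) = 0.08683 — too small.
Try y = 0.437 m: A R^(2/3) = 0.105 — close enough.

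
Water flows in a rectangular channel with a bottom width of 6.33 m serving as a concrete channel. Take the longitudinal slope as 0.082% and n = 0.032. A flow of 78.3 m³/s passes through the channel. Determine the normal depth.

Manning's equation rearranged: A R^(2/3) = nQ / (1·√S) = 0.032 × 78.3 / (√0.00082) = 87.5.
Try y = 9.92 m: A R^(2/3) = 112.5 — high.
Try y = 7.06 m: A R^(2/3) = 75.26 — low.
Try y = 8.01 m: A R^(2/3) = 87.54 — matches.

y_n = 8.01 m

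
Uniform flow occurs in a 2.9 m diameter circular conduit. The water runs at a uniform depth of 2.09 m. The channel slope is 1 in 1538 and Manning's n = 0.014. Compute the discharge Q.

For a circular section of diameter D = 2.9 m at depth y = 2.09 m, the central angle is θ = 2 arccos(1 − 2y/D) = 4.056 rad. Then A = (D²/8)(θ − sin θ) = 5.096 m² and P = Dθ/2 = 5.881 m.
Hydraulic radius R = A/P = 5.096/5.881 = 0.8666 m.
Manning's equation: Q = (1/n) A R^(2/3) S^(1/2) = (1/0.014) × 5.096 × 0.8666^(2/3) × 0.0006502^(1/2) = 8.44 m³/s.

Q = 8.44 m³/s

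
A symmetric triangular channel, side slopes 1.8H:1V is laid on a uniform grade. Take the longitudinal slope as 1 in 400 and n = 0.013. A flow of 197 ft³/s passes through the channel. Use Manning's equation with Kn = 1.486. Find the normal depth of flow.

Manning's equation rearranged: A R^(2/3) = nQ / (1.486·√S) = 0.013 × 197 / (1.486 × √0.0025) = 34.47.
Try y = 2.97 ft: A R^(2/3) = 18.89 — too small.
Try y = 4.64 ft: A R^(2/3) = 62.09 — too large.
Try y = 3.72 ft: A R^(2/3) = 34.44 — ≈ 34.47.

y_n = 3.72 ft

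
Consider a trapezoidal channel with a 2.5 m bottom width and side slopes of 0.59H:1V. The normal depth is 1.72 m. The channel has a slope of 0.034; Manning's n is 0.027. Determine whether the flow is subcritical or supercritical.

With bottom width b = 2.5 m and side slope z = 0.59: A = (b + zy)y = (2.5 + 0.59×1.72)×1.72 = 6.045 m²; P = b + 2y√(1+z²) = 2.5 + 2×1.72×1.161 = 6.494 m.
Hydraulic radius R = A/P = 6.045/6.494 = 0.9309 m.
V = (1/n) R^(2/3) √S = (1/0.027) × 0.9309^(2/3) × √0.034 = 6.511 m/s. Hydraulic depth D_h = A/T = 6.045/4.53 = 1.335 m.
Froude number Fr = V/√(g·D_h) = 6.511/√(9.81×1.335) = 1.8, which is greater than 1, so the flow is supercritical.

supercritical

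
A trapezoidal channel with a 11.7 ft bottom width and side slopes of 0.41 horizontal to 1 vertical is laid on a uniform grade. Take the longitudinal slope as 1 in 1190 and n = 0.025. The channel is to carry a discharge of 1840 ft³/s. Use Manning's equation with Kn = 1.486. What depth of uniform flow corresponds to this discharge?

y_n = 16.6 ft

Manning's equation rearranged: A R^(2/3) = nQ / (1.486·√S) = 0.025 × 1840 / (1.486 × √0.0008403) = 1068.
Try y = 11.3 ft: A R^(2/3) = 547.5 — low.
Try y = 21 ft: A R^(2/3) = 1630 — high.
Try y = 16.6 ft: A R^(2/3) = 1065 — matches.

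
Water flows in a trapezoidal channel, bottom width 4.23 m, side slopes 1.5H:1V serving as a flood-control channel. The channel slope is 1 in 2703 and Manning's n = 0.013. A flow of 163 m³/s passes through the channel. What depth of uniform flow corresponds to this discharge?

Manning's equation rearranged: A R^(2/3) = nQ / (1·√S) = 0.013 × 163 / (√0.00037) = 110.2.
At y = 5.44 m: A R^(2/3) = 134.7 — high.
At y = 3.84 m: A R^(2/3) = 63.35 — low.
At y = 4.96 m: A R^(2/3) = 109.9 — matches.

y_n = 4.96 m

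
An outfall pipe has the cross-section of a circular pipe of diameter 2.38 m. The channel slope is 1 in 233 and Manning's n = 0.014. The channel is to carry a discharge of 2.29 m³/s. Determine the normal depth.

Manning's equation rearranged: A R^(2/3) = nQ / (1·√S) = 0.014 × 2.29 / (√0.004292) = 0.4894.
At y = 0.449 m: A R^(2/3) = 0.2448 — low.
At y = 0.634 m: A R^(2/3) = 0.4887 — matches.

y_n = 0.634 m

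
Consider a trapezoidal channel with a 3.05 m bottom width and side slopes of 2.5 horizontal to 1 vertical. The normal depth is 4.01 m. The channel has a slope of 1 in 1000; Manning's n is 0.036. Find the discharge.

Q = 76.2 m³/s

With bottom width b = 3.05 m and side slope z = 2.5: A = (b + zy)y = (3.05 + 2.5×4.01)×4.01 = 52.43 m²; P = b + 2y√(1+z²) = 3.05 + 2×4.01×2.693 = 24.64 m.
Hydraulic radius R = A/P = 52.43/24.64 = 2.127 m.
Manning's equation: Q = (1/n) A R^(2/3) S^(1/2) = (1/0.036) × 52.43 × 2.127^(2/3) × 0.001^(1/2) = 76.2 m³/s.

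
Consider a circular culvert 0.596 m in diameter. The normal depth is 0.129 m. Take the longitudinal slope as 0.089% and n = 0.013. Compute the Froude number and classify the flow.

subcritical

For a circular section of diameter D = 0.596 m at depth y = 0.129 m, the central angle is θ = 2 arccos(1 − 2y/D) = 1.936 rad. Then A = (D²/8)(θ − sin θ) = 0.04446 m² and P = Dθ/2 = 0.5768 m.
Hydraulic radius R = A/P = 0.04446/0.5768 = 0.07709 m.
V = (1/n) R^(2/3) √S = (1/0.013) × 0.07709^(2/3) × √0.00089 = 0.4157 m/s. Hydraulic depth D_h = A/T = 0.04446/0.4909 = 0.09058 m.
Froude number Fr = V/√(g·D_h) = 0.4157/√(9.81×0.09058) = 0.441, which is less than 1, so the flow is subcritical.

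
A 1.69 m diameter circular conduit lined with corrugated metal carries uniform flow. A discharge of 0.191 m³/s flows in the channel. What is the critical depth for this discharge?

At critical depth, Q² T / (g A³) = 1, i.e. A³/T = Q²/g = 0.191²/9.81 = 0.003719.
Try y = 0.155 m: A³/T = 0.001114 — low.
Try y = 0.234 m: A³/T = 0.005677 — high.
Try y = 0.21 m: A³/T = 0.003704 — matches.

y_c = 0.21 m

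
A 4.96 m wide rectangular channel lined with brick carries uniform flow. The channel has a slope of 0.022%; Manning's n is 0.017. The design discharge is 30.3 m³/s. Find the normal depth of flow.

y_n = 5 m

Manning's equation rearranged: A R^(2/3) = nQ / (1·√S) = 0.017 × 30.3 / (√0.00022) = 34.73.
Trying y = 4.17 m: A R^(2/3) = 27.76 — too small.
Trying y = 6.03 m: A R^(2/3) = 43.55 — too large.
Trying y = 5 m: A R^(2/3) = 34.74 — ≈ 34.73.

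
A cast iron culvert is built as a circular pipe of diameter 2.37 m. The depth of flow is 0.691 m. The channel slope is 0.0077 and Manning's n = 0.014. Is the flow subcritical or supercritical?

For a circular section of diameter D = 2.37 m at depth y = 0.691 m, the central angle is θ = 2 arccos(1 − 2y/D) = 2.282 rad. Then A = (D²/8)(θ − sin θ) = 1.07 m² and P = Dθ/2 = 2.704 m.
Hydraulic radius R = A/P = 1.07/2.704 = 0.3957 m.
V = (1/n) R^(2/3) √S = (1/0.014) × 0.3957^(2/3) × √0.0077 = 3.378 m/s. Hydraulic depth D_h = A/T = 1.07/2.154 = 0.4966 m.
Froude number Fr = V/√(g·D_h) = 3.378/√(9.81×0.4966) = 1.53, which is greater than 1, so the flow is supercritical.

supercritical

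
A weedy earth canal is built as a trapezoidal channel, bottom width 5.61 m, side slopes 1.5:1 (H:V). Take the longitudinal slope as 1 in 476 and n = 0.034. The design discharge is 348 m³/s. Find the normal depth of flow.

Manning's equation rearranged: A R^(2/3) = nQ / (1·√S) = 0.034 × 348 / (√0.002101) = 258.1.
Trying y = 8.32 m: A R^(2/3) = 393.5 — high.
Trying y = 5.54 m: A R^(2/3) = 160.9 — low.
Trying y = 6.89 m: A R^(2/3) = 258.4 — close enough.

y_n = 6.89 m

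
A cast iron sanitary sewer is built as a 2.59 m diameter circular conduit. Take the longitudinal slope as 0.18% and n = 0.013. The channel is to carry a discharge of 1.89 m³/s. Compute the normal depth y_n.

y_n = 0.671 m

Manning's equation rearranged: A R^(2/3) = nQ / (1·√S) = 0.013 × 1.89 / (√0.0018) = 0.5791.
At y = 0.474 m: A R^(2/3) = 0.2883 — short.
At y = 0.74 m: A R^(2/3) = 0.7024 — over.
At y = 0.671 m: A R^(2/3) = 0.5796 — close enough.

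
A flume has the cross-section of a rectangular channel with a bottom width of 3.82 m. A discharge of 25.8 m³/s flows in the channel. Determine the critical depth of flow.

For a rectangular channel, critical depth y_c = (q²/g)^(1/3) where q = Q/b = 25.8/3.82 = 6.754 m²/s.
So y_c = (6.754²/9.81)^(1/3) = 1.67 m.

y_c = 1.67 m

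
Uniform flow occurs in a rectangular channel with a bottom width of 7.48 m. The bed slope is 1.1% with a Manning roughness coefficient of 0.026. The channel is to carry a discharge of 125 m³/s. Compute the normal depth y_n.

y_n = 2.96 m

Manning's equation rearranged: A R^(2/3) = nQ / (1·√S) = 0.026 × 125 / (√0.011) = 30.99.
At y = 3.58 m: A R^(2/3) = 40.05 — too large.
At y = 2.96 m: A R^(2/3) = 30.94 — ≈ 30.99.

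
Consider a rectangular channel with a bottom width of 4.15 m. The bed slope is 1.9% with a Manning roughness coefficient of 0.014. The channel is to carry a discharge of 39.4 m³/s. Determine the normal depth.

Manning's equation rearranged: A R^(2/3) = nQ / (1·√S) = 0.014 × 39.4 / (√0.019) = 4.002.
At y = 1.38 m: A R^(2/3) = 5.053 — high.
At y = 0.924 m: A R^(2/3) = 2.846 — low.
At y = 1.17 m: A R^(2/3) = 4.002 — matches.

y_n = 1.17 m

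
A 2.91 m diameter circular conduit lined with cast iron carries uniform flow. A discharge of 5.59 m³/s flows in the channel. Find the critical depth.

y_c = 1.02 m

At critical depth, Q² T / (g A³) = 1, i.e. A³/T = Q²/g = 5.59²/9.81 = 3.185.
Try y = 1.19 m: A³/T = 5.853 — too large.
Try y = 0.901 m: A³/T = 2.002 — too small.
Try y = 1.02 m: A³/T = 3.234 — matches.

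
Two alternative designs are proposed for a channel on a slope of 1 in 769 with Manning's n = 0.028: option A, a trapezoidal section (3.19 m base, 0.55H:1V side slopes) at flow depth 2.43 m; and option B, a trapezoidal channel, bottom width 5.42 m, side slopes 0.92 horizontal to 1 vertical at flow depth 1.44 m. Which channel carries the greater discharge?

channel A

Channel A: With bottom width b = 3.19 m and side slope z = 0.55: A = (b + zy)y = (3.19 + 0.55×2.43)×2.43 = 11 m²; P = b + 2y√(1+z²) = 3.19 + 2×2.43×1.141 = 8.737 m. Hydraulic radius R = A/P = 11/8.737 = 1.259 m. Q_A = (1/0.028)·11·1.259^(2/3)·√0.0013 = 16.52 m³/s.
Channel B: With bottom width b = 5.42 m and side slope z = 0.92: A = (b + zy)y = (5.42 + 0.92×1.44)×1.44 = 9.713 m²; P = b + 2y√(1+z²) = 5.42 + 2×1.44×1.359 = 9.333 m. Hydraulic radius R = A/P = 9.713/9.333 = 1.041 m. Q_B = (1/0.028)·9.713·1.041^(2/3)·√0.0013 = 12.85 m³/s.
Q_A = 16.52 m³/s vs Q_B = 12.85 m³/s, so channel A carries more.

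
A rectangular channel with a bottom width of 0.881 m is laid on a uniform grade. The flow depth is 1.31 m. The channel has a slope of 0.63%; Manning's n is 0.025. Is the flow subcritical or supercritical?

subcritical

Flow area A = b·y = 0.881 × 1.31 = 1.154 m². Wetted perimeter P = b + 2y = 0.881 + 2×1.31 = 3.501 m.
Hydraulic radius R = A/P = 1.154/3.501 = 0.3297 m.
V = (1/n) R^(2/3) √S = (1/0.025) × 0.3297^(2/3) × √0.0063 = 1.515 m/s. Hydraulic depth D_h = A/T = 1.154/0.881 = 1.31 m.
Froude number Fr = V/√(g·D_h) = 1.515/√(9.81×1.31) = 0.423, which is less than 1, so the flow is subcritical.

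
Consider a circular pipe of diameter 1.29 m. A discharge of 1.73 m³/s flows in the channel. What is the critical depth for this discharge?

At critical depth, Q² T / (g A³) = 1, i.e. A³/T = Q²/g = 1.73²/9.81 = 0.3051.
At y = 0.527 m: A³/T = 0.09982 — low.
At y = 0.778 m: A³/T = 0.443 — high.
At y = 0.706 m: A³/T = 0.3055 — ≈ 0.3051.

y_c = 0.706 m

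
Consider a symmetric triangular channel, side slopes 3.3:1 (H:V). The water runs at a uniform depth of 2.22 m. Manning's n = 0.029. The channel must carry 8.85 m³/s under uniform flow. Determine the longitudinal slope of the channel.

For a triangular section with side slope z = 3.3: A = zy² = 3.3×2.22² = 16.26 m²; P = 2y√(1+z²) = 2×2.22×3.448 = 15.31 m.
Hydraulic radius R = A/P = 16.26/15.31 = 1.062 m.
From Manning's equation, S = [nQ / (1 A R^(2/3))]² = [0.029 × 8.85 / (1 × 16.26 × 1.062^(2/3))]² = 0.00023.

S = 0.00023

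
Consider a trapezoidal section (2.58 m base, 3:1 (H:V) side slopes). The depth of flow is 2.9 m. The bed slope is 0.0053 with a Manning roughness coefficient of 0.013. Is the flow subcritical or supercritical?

With bottom width b = 2.58 m and side slope z = 3: A = (b + zy)y = (2.58 + 3×2.9)×2.9 = 32.71 m²; P = b + 2y√(1+z²) = 2.58 + 2×2.9×3.162 = 20.92 m.
Hydraulic radius R = A/P = 32.71/20.92 = 1.564 m.
V = (1/n) R^(2/3) √S = (1/0.013) × 1.564^(2/3) × √0.0053 = 7.544 m/s. Hydraulic depth D_h = A/T = 32.71/19.98 = 1.637 m.
Froude number Fr = V/√(g·D_h) = 7.544/√(9.81×1.637) = 1.88, which is greater than 1, so the flow is supercritical.

supercritical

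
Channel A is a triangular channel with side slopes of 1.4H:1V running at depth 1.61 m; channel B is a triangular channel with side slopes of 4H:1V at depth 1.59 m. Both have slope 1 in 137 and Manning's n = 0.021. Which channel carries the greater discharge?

channel B

Channel A: For a triangular section with side slope z = 1.4: A = zy² = 1.4×1.61² = 3.629 m²; P = 2y√(1+z²) = 2×1.61×1.72 = 5.54 m. Hydraulic radius R = A/P = 3.629/5.54 = 0.6551 m. Q_A = (1/0.021)·3.629·0.6551^(2/3)·√0.007299 = 11.14 m³/s.
Channel B: For a triangular section with side slope z = 4: A = zy² = 4×1.59² = 10.11 m²; P = 2y√(1+z²) = 2×1.59×4.123 = 13.11 m. Hydraulic radius R = A/P = 10.11/13.11 = 0.7713 m. Q_B = (1/0.021)·10.11·0.7713^(2/3)·√0.007299 = 34.6 m³/s.
Q_A = 11.14 m³/s vs Q_B = 34.6 m³/s, so channel B carries more.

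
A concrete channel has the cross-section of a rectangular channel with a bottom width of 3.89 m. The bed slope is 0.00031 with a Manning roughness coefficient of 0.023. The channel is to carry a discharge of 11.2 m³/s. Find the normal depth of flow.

y_n = 3.29 m

Manning's equation rearranged: A R^(2/3) = nQ / (1·√S) = 0.023 × 11.2 / (√0.00031) = 14.63.
Try y = 2.86 m: A R^(2/3) = 12.27 — short.
Try y = 3.94 m: A R^(2/3) = 18.28 — over.
Try y = 3.29 m: A R^(2/3) = 14.63 — matches.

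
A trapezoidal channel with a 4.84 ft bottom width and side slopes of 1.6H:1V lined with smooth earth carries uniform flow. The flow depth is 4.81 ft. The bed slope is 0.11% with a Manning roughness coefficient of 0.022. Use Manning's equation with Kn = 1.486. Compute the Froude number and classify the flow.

With bottom width b = 4.84 ft and side slope z = 1.6: A = (b + zy)y = (4.84 + 1.6×4.81)×4.81 = 60.3 ft²; P = b + 2y√(1+z²) = 4.84 + 2×4.81×1.887 = 22.99 ft.
Hydraulic radius R = A/P = 60.3/22.99 = 2.623 ft.
V = (1.486/n) R^(2/3) √S = (1.486/0.022) × 2.623^(2/3) × √0.0011 = 4.26 ft/s. Hydraulic depth D_h = A/T = 60.3/20.23 = 2.98 ft.
Froude number Fr = V/√(g·D_h) = 4.26/√(32.2×2.98) = 0.435, which is less than 1, so the flow is subcritical.

subcritical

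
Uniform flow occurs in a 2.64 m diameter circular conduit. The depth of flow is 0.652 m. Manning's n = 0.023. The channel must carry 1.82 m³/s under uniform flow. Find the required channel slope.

For a circular section of diameter D = 2.64 m at depth y = 0.652 m, the central angle is θ = 2 arccos(1 − 2y/D) = 2.08 rad. Then A = (D²/8)(θ − sin θ) = 1.052 m² and P = Dθ/2 = 2.746 m.
Hydraulic radius R = A/P = 1.052/2.746 = 0.3831 m.
From Manning's equation, S = [nQ / (1 A R^(2/3))]² = [0.023 × 1.82 / (1 × 1.052 × 0.3831^(2/3))]² = 0.00569.

S = 0.00569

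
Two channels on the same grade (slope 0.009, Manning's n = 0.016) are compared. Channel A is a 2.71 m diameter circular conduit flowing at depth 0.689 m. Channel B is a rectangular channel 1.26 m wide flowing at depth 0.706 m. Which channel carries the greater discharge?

Channel A: For a circular section of diameter D = 2.71 m at depth y = 0.689 m, the central angle is θ = 2 arccos(1 − 2y/D) = 2.114 rad. Then A = (D²/8)(θ − sin θ) = 1.155 m² and P = Dθ/2 = 2.864 m. Hydraulic radius R = A/P = 1.155/2.864 = 0.4031 m. Q_A = (1/0.016)·1.155·0.4031^(2/3)·√0.009 = 3.736 m³/s.
Channel B: Flow area A = b·y = 1.26 × 0.706 = 0.8896 m². Wetted perimeter P = b + 2y = 1.26 + 2×0.706 = 2.672 m. Hydraulic radius R = A/P = 0.8896/2.672 = 0.3329 m. Q_B = (1/0.016)·0.8896·0.3329^(2/3)·√0.009 = 2.534 m³/s.
Q_A = 3.736 m³/s vs Q_B = 2.534 m³/s, so channel A carries more.

channel A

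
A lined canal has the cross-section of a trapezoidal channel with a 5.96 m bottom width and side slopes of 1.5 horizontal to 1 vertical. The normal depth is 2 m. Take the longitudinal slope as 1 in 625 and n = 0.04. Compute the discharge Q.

Q = 22 m³/s

With bottom width b = 5.96 m and side slope z = 1.5: A = (b + zy)y = (5.96 + 1.5×2)×2 = 17.92 m²; P = b + 2y√(1+z²) = 5.96 + 2×2×1.803 = 13.17 m.
Hydraulic radius R = A/P = 17.92/13.17 = 1.361 m.
Manning's equation: Q = (1/n) A R^(2/3) S^(1/2) = (1/0.04) × 17.92 × 1.361^(2/3) × 0.0016^(1/2) = 22 m³/s.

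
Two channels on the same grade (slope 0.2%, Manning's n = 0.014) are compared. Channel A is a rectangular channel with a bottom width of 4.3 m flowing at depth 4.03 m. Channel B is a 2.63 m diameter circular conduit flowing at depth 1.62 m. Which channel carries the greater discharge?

Channel A: Flow area A = b·y = 4.3 × 4.03 = 17.33 m². Wetted perimeter P = b + 2y = 4.3 + 2×4.03 = 12.36 m. Hydraulic radius R = A/P = 17.33/12.36 = 1.402 m. Q_A = (1/0.014)·17.33·1.402^(2/3)·√0.002 = 69.34 m³/s.
Channel B: For a circular section of diameter D = 2.63 m at depth y = 1.62 m, the central angle is θ = 2 arccos(1 − 2y/D) = 3.61 rad. Then A = (D²/8)(θ − sin θ) = 3.511 m² and P = Dθ/2 = 4.747 m. Hydraulic radius R = A/P = 3.511/4.747 = 0.7397 m. Q_B = (1/0.014)·3.511·0.7397^(2/3)·√0.002 = 9.174 m³/s.
Q_A = 69.34 m³/s vs Q_B = 9.174 m³/s, so channel A carries more.

channel A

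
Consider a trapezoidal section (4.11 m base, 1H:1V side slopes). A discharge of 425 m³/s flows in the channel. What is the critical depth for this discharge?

y_c = 6.44 m

At critical depth, Q² T / (g A³) = 1, i.e. A³/T = Q²/g = 425²/9.81 = 18410.
Trying y = 7.76 m: A³/T = 39810 — over.
Trying y = 6.44 m: A³/T = 18460 — close enough.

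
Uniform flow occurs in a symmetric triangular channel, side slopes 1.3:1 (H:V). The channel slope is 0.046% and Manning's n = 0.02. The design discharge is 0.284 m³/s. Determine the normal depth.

y_n = 0.694 m

Manning's equation rearranged: A R^(2/3) = nQ / (1·√S) = 0.02 × 0.284 / (√0.00046) = 0.2648.
Trying y = 0.534 m: A R^(2/3) = 0.1316 — too small.
Trying y = 0.807 m: A R^(2/3) = 0.3959 — too large.
Trying y = 0.694 m: A R^(2/3) = 0.2648 — close enough.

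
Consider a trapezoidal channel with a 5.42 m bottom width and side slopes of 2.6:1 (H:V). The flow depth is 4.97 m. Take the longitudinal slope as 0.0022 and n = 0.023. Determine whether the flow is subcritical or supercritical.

subcritical

With bottom width b = 5.42 m and side slope z = 2.6: A = (b + zy)y = (5.42 + 2.6×4.97)×4.97 = 91.16 m²; P = b + 2y√(1+z²) = 5.42 + 2×4.97×2.786 = 33.11 m.
Hydraulic radius R = A/P = 91.16/33.11 = 2.753 m.
V = (1/n) R^(2/3) √S = (1/0.023) × 2.753^(2/3) × √0.0022 = 4.006 m/s. Hydraulic depth D_h = A/T = 91.16/31.26 = 2.916 m.
Froude number Fr = V/√(g·D_h) = 4.006/√(9.81×2.916) = 0.749, which is less than 1, so the flow is subcritical.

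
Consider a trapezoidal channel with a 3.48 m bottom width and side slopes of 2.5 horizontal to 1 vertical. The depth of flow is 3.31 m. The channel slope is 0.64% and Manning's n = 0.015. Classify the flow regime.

supercritical

With bottom width b = 3.48 m and side slope z = 2.5: A = (b + zy)y = (3.48 + 2.5×3.31)×3.31 = 38.91 m²; P = b + 2y√(1+z²) = 3.48 + 2×3.31×2.693 = 21.3 m.
Hydraulic radius R = A/P = 38.91/21.3 = 1.826 m.
V = (1/n) R^(2/3) √S = (1/0.015) × 1.826^(2/3) × √0.0064 = 7.969 m/s. Hydraulic depth D_h = A/T = 38.91/20.03 = 1.943 m.
Froude number Fr = V/√(g·D_h) = 7.969/√(9.81×1.943) = 1.83, which is greater than 1, so the flow is supercritical.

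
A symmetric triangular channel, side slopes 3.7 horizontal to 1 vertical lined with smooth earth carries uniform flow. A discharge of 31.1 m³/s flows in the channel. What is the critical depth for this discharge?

y_c = 1.7 m

At critical depth, Q² T / (g A³) = 1, i.e. A³/T = Q²/g = 31.1²/9.81 = 98.59.
Try y = 2.15 m: A³/T = 314.5 — too large.
Try y = 1.17 m: A³/T = 15.01 — too small.
Try y = 1.7 m: A³/T = 97.19 — close enough.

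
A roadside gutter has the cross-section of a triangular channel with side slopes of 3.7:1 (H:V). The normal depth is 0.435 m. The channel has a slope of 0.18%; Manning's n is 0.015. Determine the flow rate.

For a triangular section with side slope z = 3.7: A = zy² = 3.7×0.435² = 0.7001 m²; P = 2y√(1+z²) = 2×0.435×3.833 = 3.334 m.
Hydraulic radius R = A/P = 0.7001/3.334 = 0.21 m.
Manning's equation: Q = (1/n) A R^(2/3) S^(1/2) = (1/0.015) × 0.7001 × 0.21^(2/3) × 0.0018^(1/2) = 0.7 m³/s.

Q = 0.7 m³/s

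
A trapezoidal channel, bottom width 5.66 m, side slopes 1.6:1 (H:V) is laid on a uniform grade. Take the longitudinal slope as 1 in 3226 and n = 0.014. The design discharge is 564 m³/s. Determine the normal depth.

Manning's equation rearranged: A R^(2/3) = nQ / (1·√S) = 0.014 × 564 / (√0.00031) = 448.5.
At y = 10.1 m: A R^(2/3) = 647.4 — over.
At y = 7.58 m: A R^(2/3) = 336.1 — short.
At y = 8.61 m: A R^(2/3) = 448.4 — ≈ 448.5.

y_n = 8.61 m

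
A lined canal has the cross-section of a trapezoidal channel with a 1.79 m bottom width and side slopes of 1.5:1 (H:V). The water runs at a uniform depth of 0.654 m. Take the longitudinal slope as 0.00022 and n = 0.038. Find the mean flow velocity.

With bottom width b = 1.79 m and side slope z = 1.5: A = (b + zy)y = (1.79 + 1.5×0.654)×0.654 = 1.812 m²; P = b + 2y√(1+z²) = 1.79 + 2×0.654×1.803 = 4.148 m.
Hydraulic radius R = A/P = 1.812/4.148 = 0.4369 m.
From Manning's equation, V = (1/n) R^(2/3) S^(1/2) = (1/0.038) × 0.4369^(2/3) × 0.00022^(1/2) = 0.225 m/s.

V = 0.225 m/s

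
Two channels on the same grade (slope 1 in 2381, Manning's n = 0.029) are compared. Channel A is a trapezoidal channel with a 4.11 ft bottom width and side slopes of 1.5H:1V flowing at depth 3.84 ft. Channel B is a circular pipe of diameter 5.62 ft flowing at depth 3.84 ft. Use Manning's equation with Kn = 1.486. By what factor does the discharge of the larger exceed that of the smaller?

2.47

Channel A: With bottom width b = 4.11 ft and side slope z = 1.5: A = (b + zy)y = (4.11 + 1.5×3.84)×3.84 = 37.9 ft²; P = b + 2y√(1+z²) = 4.11 + 2×3.84×1.803 = 17.96 ft. Hydraulic radius R = A/P = 37.9/17.96 = 2.111 ft. Q_A = (1.486/0.029)·37.9·2.111^(2/3)·√0.00042 = 65.49 ft³/s.
Channel B: For a circular section of diameter D = 5.62 ft at depth y = 3.84 ft, the central angle is θ = 2 arccos(1 − 2y/D) = 3.892 rad. Then A = (D²/8)(θ − sin θ) = 18.06 ft² and P = Dθ/2 = 10.94 ft. Hydraulic radius R = A/P = 18.06/10.94 = 1.651 ft. Q_B = (1.486/0.029)·18.06·1.651^(2/3)·√0.00042 = 26.49 ft³/s.
The larger discharge is 65.49 ft³/s and the smaller is 26.49 ft³/s; the ratio is 2.47.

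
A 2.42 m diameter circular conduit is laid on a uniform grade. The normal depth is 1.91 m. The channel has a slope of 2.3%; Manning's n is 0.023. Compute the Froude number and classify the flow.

supercritical

For a circular section of diameter D = 2.42 m at depth y = 1.91 m, the central angle is θ = 2 arccos(1 − 2y/D) = 4.375 rad. Then A = (D²/8)(θ − sin θ) = 3.894 m² and P = Dθ/2 = 5.294 m.
Hydraulic radius R = A/P = 3.894/5.294 = 0.7355 m.
V = (1/n) R^(2/3) √S = (1/0.023) × 0.7355^(2/3) × √0.023 = 5.373 m/s. Hydraulic depth D_h = A/T = 3.894/1.974 = 1.973 m.
Froude number Fr = V/√(g·D_h) = 5.373/√(9.81×1.973) = 1.22, which is greater than 1, so the flow is supercritical.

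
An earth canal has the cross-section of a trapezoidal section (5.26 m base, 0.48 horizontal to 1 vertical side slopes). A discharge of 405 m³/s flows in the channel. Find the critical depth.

y_c = 6.82 m

At critical depth, Q² T / (g A³) = 1, i.e. A³/T = Q²/g = 405²/9.81 = 16720.
Trying y = 8.36 m: A³/T = 35060 — too large.
Trying y = 4.94 m: A³/T = 5356 — too small.
Trying y = 6.82 m: A³/T = 16700 — ≈ 16720.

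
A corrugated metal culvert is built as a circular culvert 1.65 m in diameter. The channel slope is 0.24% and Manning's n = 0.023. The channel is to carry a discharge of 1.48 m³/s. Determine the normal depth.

y_n = 0.908 m

Manning's equation rearranged: A R^(2/3) = nQ / (1·√S) = 0.023 × 1.48 / (√0.0024) = 0.6948.
Trying y = 1.03 m: A R^(2/3) = 0.845 — over.
Trying y = 0.698 m: A R^(2/3) = 0.442 — short.
Trying y = 0.908 m: A R^(2/3) = 0.6946 — close enough.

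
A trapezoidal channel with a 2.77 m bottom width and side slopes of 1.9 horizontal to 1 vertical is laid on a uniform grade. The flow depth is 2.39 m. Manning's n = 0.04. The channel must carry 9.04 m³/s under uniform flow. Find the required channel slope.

With bottom width b = 2.77 m and side slope z = 1.9: A = (b + zy)y = (2.77 + 1.9×2.39)×2.39 = 17.47 m²; P = b + 2y√(1+z²) = 2.77 + 2×2.39×2.147 = 13.03 m.
Hydraulic radius R = A/P = 17.47/13.03 = 1.341 m.
From Manning's equation, S = [nQ / (1 A R^(2/3))]² = [0.04 × 9.04 / (1 × 17.47 × 1.341^(2/3))]² = 0.00029.

S = 0.00029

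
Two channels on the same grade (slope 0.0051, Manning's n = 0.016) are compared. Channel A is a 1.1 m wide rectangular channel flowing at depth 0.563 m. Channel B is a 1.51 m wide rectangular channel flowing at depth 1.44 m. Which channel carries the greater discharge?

Channel A: Flow area A = b·y = 1.1 × 0.563 = 0.6193 m². Wetted perimeter P = b + 2y = 1.1 + 2×0.563 = 2.226 m. Hydraulic radius R = A/P = 0.6193/2.226 = 0.2782 m. Q_A = (1/0.016)·0.6193·0.2782^(2/3)·√0.0051 = 1.178 m³/s.
Channel B: Flow area A = b·y = 1.51 × 1.44 = 2.174 m². Wetted perimeter P = b + 2y = 1.51 + 2×1.44 = 4.39 m. Hydraulic radius R = A/P = 2.174/4.39 = 0.4953 m. Q_B = (1/0.016)·2.174·0.4953^(2/3)·√0.0051 = 6.076 m³/s.
Q_A = 1.178 m³/s vs Q_B = 6.076 m³/s, so channel B carries more.

channel B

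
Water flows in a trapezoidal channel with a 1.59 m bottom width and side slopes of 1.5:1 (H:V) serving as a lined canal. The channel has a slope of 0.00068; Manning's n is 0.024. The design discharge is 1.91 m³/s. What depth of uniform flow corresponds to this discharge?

Manning's equation rearranged: A R^(2/3) = nQ / (1·√S) = 0.024 × 1.91 / (√0.00068) = 1.758.
Try y = 1.06 m: A R^(2/3) = 2.458 — over.
Try y = 0.638 m: A R^(2/3) = 0.908 — short.
Try y = 0.897 m: A R^(2/3) = 1.759 — ≈ 1.758.

y_n = 0.897 m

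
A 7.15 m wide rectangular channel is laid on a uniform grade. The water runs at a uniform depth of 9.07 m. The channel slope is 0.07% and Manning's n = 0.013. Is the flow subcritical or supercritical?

Flow area A = b·y = 7.15 × 9.07 = 64.85 m². Wetted perimeter P = b + 2y = 7.15 + 2×9.07 = 25.29 m.
Hydraulic radius R = A/P = 64.85/25.29 = 2.564 m.
V = (1/n) R^(2/3) √S = (1/0.013) × 2.564^(2/3) × √0.0007 = 3.813 m/s. Hydraulic depth D_h = A/T = 64.85/7.15 = 9.07 m.
Froude number Fr = V/√(g·D_h) = 3.813/√(9.81×9.07) = 0.404, which is less than 1, so the flow is subcritical.

subcritical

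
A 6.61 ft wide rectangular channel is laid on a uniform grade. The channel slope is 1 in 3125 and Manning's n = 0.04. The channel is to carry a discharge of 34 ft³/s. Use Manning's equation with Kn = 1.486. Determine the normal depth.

y_n = 4.92 ft

Manning's equation rearranged: A R^(2/3) = nQ / (1.486·√S) = 0.04 × 34 / (1.486 × √0.00032) = 51.16.
Try y = 3.98 ft: A R^(2/3) = 39.01 — short.
Try y = 4.92 ft: A R^(2/3) = 51.23 — ≈ 51.16.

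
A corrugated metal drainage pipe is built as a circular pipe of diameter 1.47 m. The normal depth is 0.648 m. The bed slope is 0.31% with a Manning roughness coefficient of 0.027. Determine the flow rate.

Q = 0.721 m³/s

For a circular section of diameter D = 1.47 m at depth y = 0.648 m, the central angle is θ = 2 arccos(1 − 2y/D) = 2.904 rad. Then A = (D²/8)(θ − sin θ) = 0.721 m² and P = Dθ/2 = 2.135 m.
Hydraulic radius R = A/P = 0.721/2.135 = 0.3378 m.
Manning's equation: Q = (1/n) A R^(2/3) S^(1/2) = (1/0.027) × 0.721 × 0.3378^(2/3) × 0.0031^(1/2) = 0.721 m³/s.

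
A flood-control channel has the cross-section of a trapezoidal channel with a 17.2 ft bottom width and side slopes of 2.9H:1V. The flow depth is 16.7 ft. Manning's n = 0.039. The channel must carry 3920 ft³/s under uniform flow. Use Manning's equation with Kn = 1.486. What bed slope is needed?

With bottom width b = 17.2 ft and side slope z = 2.9: A = (b + zy)y = (17.2 + 2.9×16.7)×16.7 = 1096 ft²; P = b + 2y√(1+z²) = 17.2 + 2×16.7×3.068 = 119.7 ft.
Hydraulic radius R = A/P = 1096/119.7 = 9.16 ft.
From Manning's equation, S = [nQ / (1.486 A R^(2/3))]² = [0.039 × 3920 / (1.486 × 1096 × 9.16^(2/3))]² = 0.00046.

S = 0.00046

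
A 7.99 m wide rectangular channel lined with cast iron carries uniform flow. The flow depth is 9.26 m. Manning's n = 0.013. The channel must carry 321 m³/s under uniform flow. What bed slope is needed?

Flow area A = b·y = 7.99 × 9.26 = 73.99 m². Wetted perimeter P = b + 2y = 7.99 + 2×9.26 = 26.51 m.
Hydraulic radius R = A/P = 73.99/26.51 = 2.791 m.
From Manning's equation, S = [nQ / (1 A R^(2/3))]² = [0.013 × 321 / (1 × 73.99 × 2.791^(2/3))]² = 0.00081.

S = 0.00081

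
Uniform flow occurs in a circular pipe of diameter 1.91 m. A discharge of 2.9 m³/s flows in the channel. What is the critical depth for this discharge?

At critical depth, Q² T / (g A³) = 1, i.e. A³/T = Q²/g = 2.9²/9.81 = 0.8573.
Try y = 0.622 m: A³/T = 0.2966 — too small.
Try y = 0.928 m: A³/T = 1.38 — too large.
Try y = 0.819 m: A³/T = 0.8553 — ≈ 0.8573.

y_c = 0.819 m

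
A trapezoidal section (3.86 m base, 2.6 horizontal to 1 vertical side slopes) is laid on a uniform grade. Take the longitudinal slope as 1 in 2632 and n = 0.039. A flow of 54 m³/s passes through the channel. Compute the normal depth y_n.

Manning's equation rearranged: A R^(2/3) = nQ / (1·√S) = 0.039 × 54 / (√0.0003799) = 108.
At y = 5.33 m: A R^(2/3) = 188.2 — over.
At y = 3.76 m: A R^(2/3) = 83.19 — short.
At y = 4.21 m: A R^(2/3) = 108 — close enough.

y_n = 4.21 m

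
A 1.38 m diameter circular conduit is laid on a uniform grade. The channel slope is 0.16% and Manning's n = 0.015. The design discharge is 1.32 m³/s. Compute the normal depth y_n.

y_n = 0.829 m

Manning's equation rearranged: A R^(2/3) = nQ / (1·√S) = 0.015 × 1.32 / (√0.0016) = 0.495.
Trying y = 0.594 m: A R^(2/3) = 0.2831 — low.
Trying y = 1.01 m: A R^(2/3) = 0.6517 — high.
Trying y = 0.829 m: A R^(2/3) = 0.4952 — ≈ 0.495.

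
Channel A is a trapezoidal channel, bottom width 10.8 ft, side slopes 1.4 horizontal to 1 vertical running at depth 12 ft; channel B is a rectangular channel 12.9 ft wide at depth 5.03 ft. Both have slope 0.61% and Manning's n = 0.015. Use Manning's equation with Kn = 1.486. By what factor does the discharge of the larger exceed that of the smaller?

Channel A: With bottom width b = 10.8 ft and side slope z = 1.4: A = (b + zy)y = (10.8 + 1.4×12)×12 = 331.2 ft²; P = b + 2y√(1+z²) = 10.8 + 2×12×1.72 = 52.09 ft. Hydraulic radius R = A/P = 331.2/52.09 = 6.358 ft. Q_A = (1.486/0.015)·331.2·6.358^(2/3)·√0.0061 = 8795 ft³/s.
Channel B: Flow area A = b·y = 12.9 × 5.03 = 64.89 ft². Wetted perimeter P = b + 2y = 12.9 + 2×5.03 = 22.96 ft. Hydraulic radius R = A/P = 64.89/22.96 = 2.826 ft. Q_B = (1.486/0.015)·64.89·2.826^(2/3)·√0.0061 = 1004 ft³/s.
The larger discharge is 8795 ft³/s and the smaller is 1004 ft³/s; the ratio is 8.76.

8.76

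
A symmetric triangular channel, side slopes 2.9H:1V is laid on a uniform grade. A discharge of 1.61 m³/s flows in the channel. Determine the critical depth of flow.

y_c = 0.575 m

At critical depth, Q² T / (g A³) = 1, i.e. A³/T = Q²/g = 1.61²/9.81 = 0.2642.
Trying y = 0.517 m: A³/T = 0.1553 — too small.
Trying y = 0.656 m: A³/T = 0.5108 — too large.
Trying y = 0.575 m: A³/T = 0.2643 — ≈ 0.2642.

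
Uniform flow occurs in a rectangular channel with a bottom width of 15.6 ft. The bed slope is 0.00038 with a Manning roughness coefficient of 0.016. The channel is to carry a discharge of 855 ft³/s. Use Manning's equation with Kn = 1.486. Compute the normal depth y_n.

Manning's equation rearranged: A R^(2/3) = nQ / (1.486·√S) = 0.016 × 855 / (1.486 × √0.00038) = 472.3.
Trying y = 8.33 ft: A R^(2/3) = 329 — low.
Trying y = 12.3 ft: A R^(2/3) = 544 — high.
Trying y = 11 ft: A R^(2/3) = 472.1 — close enough.

y_n = 11 ft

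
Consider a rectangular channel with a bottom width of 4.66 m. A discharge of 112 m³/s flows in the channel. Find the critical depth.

For a rectangular channel, critical depth y_c = (q²/g)^(1/3) where q = Q/b = 112/4.66 = 24.03 m²/s.
So y_c = (24.03²/9.81)^(1/3) = 3.89 m.

y_c = 3.89 m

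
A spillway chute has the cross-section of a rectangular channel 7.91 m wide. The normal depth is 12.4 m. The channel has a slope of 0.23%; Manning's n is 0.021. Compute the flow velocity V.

V = 4.75 m/s

Flow area A = b·y = 7.91 × 12.4 = 98.08 m². Wetted perimeter P = b + 2y = 7.91 + 2×12.4 = 32.71 m.
Hydraulic radius R = A/P = 98.08/32.71 = 2.999 m.
From Manning's equation, V = (1/n) R^(2/3) S^(1/2) = (1/0.021) × 2.999^(2/3) × 0.0023^(1/2) = 4.75 m/s.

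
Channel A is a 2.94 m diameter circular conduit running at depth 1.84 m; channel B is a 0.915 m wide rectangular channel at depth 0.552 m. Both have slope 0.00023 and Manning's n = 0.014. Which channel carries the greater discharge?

Channel A: For a circular section of diameter D = 2.94 m at depth y = 1.84 m, the central angle is θ = 2 arccos(1 − 2y/D) = 3.65 rad. Then A = (D²/8)(θ − sin θ) = 4.471 m² and P = Dθ/2 = 5.366 m. Hydraulic radius R = A/P = 4.471/5.366 = 0.8331 m. Q_A = (1/0.014)·4.471·0.8331^(2/3)·√0.00023 = 4.288 m³/s.
Channel B: Flow area A = b·y = 0.915 × 0.552 = 0.5051 m². Wetted perimeter P = b + 2y = 0.915 + 2×0.552 = 2.019 m. Hydraulic radius R = A/P = 0.5051/2.019 = 0.2502 m. Q_B = (1/0.014)·0.5051·0.2502^(2/3)·√0.00023 = 0.2172 m³/s.
Q_A = 4.288 m³/s vs Q_B = 0.2172 m³/s, so channel A carries more.

channel A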